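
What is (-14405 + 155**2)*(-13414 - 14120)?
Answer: -264877080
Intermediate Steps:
(-14405 + 155**2)*(-13414 - 14120) = (-14405 + 24025)*(-27534) = 9620*(-27534) = -264877080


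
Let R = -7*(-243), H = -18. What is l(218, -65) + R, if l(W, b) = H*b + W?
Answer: 3089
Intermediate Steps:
R = 1701
l(W, b) = W - 18*b (l(W, b) = -18*b + W = W - 18*b)
l(218, -65) + R = (218 - 18*(-65)) + 1701 = (218 + 1170) + 1701 = 1388 + 1701 = 3089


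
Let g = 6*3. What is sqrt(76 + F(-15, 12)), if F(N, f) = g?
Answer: sqrt(94) ≈ 9.6954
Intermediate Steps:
g = 18
F(N, f) = 18
sqrt(76 + F(-15, 12)) = sqrt(76 + 18) = sqrt(94)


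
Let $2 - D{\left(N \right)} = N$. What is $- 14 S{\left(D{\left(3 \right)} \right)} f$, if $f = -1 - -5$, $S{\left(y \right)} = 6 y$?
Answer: $336$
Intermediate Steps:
$D{\left(N \right)} = 2 - N$
$f = 4$ ($f = -1 + 5 = 4$)
$- 14 S{\left(D{\left(3 \right)} \right)} f = - 14 \cdot 6 \left(2 - 3\right) 4 = - 14 \cdot 6 \left(-1\right) 4 = \left(-14\right) \left(-6\right) 4 = 84 \cdot 4 = 336$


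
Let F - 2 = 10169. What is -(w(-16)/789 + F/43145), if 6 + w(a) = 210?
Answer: -5608833/11347135 ≈ -0.49430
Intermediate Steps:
F = 10171 (F = 2 + 10169 = 10171)
w(a) = 204 (w(a) = -6 + 210 = 204)
-(w(-16)/789 + F/43145) = -(204/789 + 10171/43145) = -(204*(1/789) + 10171*(1/43145)) = -(68/263 + 10171/43145) = -1*5608833/11347135 = -5608833/11347135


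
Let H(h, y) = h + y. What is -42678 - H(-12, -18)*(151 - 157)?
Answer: -42858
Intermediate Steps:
-42678 - H(-12, -18)*(151 - 157) = -42678 - (-12 - 18)*(151 - 157) = -42678 - (-30)*(-6) = -42678 - 1*180 = -42678 - 180 = -42858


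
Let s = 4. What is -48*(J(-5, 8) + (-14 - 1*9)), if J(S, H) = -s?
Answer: 1296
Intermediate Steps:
J(S, H) = -4 (J(S, H) = -1*4 = -4)
-48*(J(-5, 8) + (-14 - 1*9)) = -48*(-4 + (-14 - 1*9)) = -48*(-4 + (-14 - 9)) = -48*(-4 - 23) = -48*(-27) = 1296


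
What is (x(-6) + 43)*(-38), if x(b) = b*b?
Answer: -3002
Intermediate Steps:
x(b) = b²
(x(-6) + 43)*(-38) = ((-6)² + 43)*(-38) = (36 + 43)*(-38) = 79*(-38) = -3002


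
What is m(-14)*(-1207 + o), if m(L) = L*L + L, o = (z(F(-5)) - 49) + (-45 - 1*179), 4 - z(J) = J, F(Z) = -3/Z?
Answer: -1343706/5 ≈ -2.6874e+5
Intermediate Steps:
z(J) = 4 - J
o = -1348/5 (o = ((4 - (-3)/(-5)) - 49) + (-45 - 1*179) = ((4 - (-3)*(-1)/5) - 49) + (-45 - 179) = ((4 - 1*3/5) - 49) - 224 = ((4 - 3/5) - 49) - 224 = (17/5 - 49) - 224 = -228/5 - 224 = -1348/5 ≈ -269.60)
m(L) = L + L**2 (m(L) = L**2 + L = L + L**2)
m(-14)*(-1207 + o) = (-14*(1 - 14))*(-1207 - 1348/5) = -14*(-13)*(-7383/5) = 182*(-7383/5) = -1343706/5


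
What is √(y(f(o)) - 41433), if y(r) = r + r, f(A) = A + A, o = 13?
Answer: I*√41381 ≈ 203.42*I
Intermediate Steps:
f(A) = 2*A
y(r) = 2*r
√(y(f(o)) - 41433) = √(2*(2*13) - 41433) = √(2*26 - 41433) = √(52 - 41433) = √(-41381) = I*√41381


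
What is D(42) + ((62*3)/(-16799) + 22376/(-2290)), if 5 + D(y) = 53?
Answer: 735112858/19234855 ≈ 38.218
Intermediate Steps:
D(y) = 48 (D(y) = -5 + 53 = 48)
D(42) + ((62*3)/(-16799) + 22376/(-2290)) = 48 + ((62*3)/(-16799) + 22376/(-2290)) = 48 + (186*(-1/16799) + 22376*(-1/2290)) = 48 + (-186/16799 - 11188/1145) = 48 - 188160182/19234855 = 735112858/19234855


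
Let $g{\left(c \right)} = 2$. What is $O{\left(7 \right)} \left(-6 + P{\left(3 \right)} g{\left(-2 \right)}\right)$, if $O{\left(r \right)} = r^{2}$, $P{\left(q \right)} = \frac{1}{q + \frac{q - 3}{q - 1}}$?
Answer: $- \frac{784}{3} \approx -261.33$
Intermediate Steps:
$P{\left(q \right)} = \frac{1}{q + \frac{-3 + q}{-1 + q}}$
$O{\left(7 \right)} \left(-6 + P{\left(3 \right)} g{\left(-2 \right)}\right) = 7^{2} \left(-6 + \frac{-1 + 3}{-3 + 3^{2}} \cdot 2\right) = 49 \left(-6 + \frac{1}{-3 + 9} \cdot 2 \cdot 2\right) = 49 \left(-6 + \frac{1}{6} \cdot 2 \cdot 2\right) = 49 \left(-6 + \frac{1}{3} \cdot 2\right) = 49 \left(-6 + \frac{2}{3}\right) = 49 \left(- \frac{16}{3}\right) = - \frac{784}{3}$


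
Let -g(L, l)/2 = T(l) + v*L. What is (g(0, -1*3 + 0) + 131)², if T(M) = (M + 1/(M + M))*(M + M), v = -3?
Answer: 8649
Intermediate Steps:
T(M) = 2*M*(M + 1/(2*M)) (T(M) = (M + 1/(2*M))*(2*M) = 2*M*(M + 1/(2*M)))
g(L, l) = -2 - 4*l² + 6*L (g(L, l) = -2*((1 + 2*l²) - 3*L) = -2*(1 - 3*L + 2*l²) = -2 - 4*l² + 6*L)
(g(0, -1*3 + 0) + 131)² = ((-2 - 4*(-1*3 + 0)² + 6*0) + 131)² = ((-2 - 4*(-3 + 0)² + 0) + 131)² = ((-2 - 4*(-3)² + 0) + 131)² = ((-2 - 4*9 + 0) + 131)² = ((-2 - 36 + 0) + 131)² = (-38 + 131)² = 93² = 8649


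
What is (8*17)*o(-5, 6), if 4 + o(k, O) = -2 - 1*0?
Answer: -816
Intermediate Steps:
o(k, O) = -6 (o(k, O) = -4 + (-2 - 1*0) = -4 + (-2 + 0) = -4 - 2 = -6)
(8*17)*o(-5, 6) = (8*17)*(-6) = 136*(-6) = -816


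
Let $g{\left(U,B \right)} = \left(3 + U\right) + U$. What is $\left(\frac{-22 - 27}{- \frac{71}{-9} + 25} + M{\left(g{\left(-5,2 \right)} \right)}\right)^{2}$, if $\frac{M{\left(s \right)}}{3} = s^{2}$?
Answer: $\frac{1855111041}{87616} \approx 21173.0$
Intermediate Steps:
$g{\left(U,B \right)} = 3 + 2 U$
$M{\left(s \right)} = 3 s^{2}$
$\left(\frac{-22 - 27}{- \frac{71}{-9} + 25} + M{\left(g{\left(-5,2 \right)} \right)}\right)^{2} = \left(\frac{-22 - 27}{- \frac{71}{-9} + 25} + 3 \left(3 + 2 \left(-5\right)\right)^{2}\right)^{2} = \left(- \frac{49}{\left(-71\right) \left(- \frac{1}{9}\right) + 25} + 3 \left(3 - 10\right)^{2}\right)^{2} = \left(- \frac{49}{\frac{71}{9} + 25} + 3 \left(-7\right)^{2}\right)^{2} = \left(- \frac{49}{\frac{296}{9}} + 3 \cdot 49\right)^{2} = \left(\left(-49\right) \frac{9}{296} + 147\right)^{2} = \left(- \frac{441}{296} + 147\right)^{2} = \left(\frac{43071}{296}\right)^{2} = \frac{1855111041}{87616}$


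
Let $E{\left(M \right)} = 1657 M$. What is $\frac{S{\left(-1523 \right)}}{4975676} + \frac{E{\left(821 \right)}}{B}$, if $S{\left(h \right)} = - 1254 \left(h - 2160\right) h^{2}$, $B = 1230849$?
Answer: $\frac{6592863231854719847}{3062152914462} \approx 2.153 \cdot 10^{6}$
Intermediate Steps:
$S{\left(h \right)} = h^{2} \left(2708640 - 1254 h\right)$ ($S{\left(h \right)} = - 1254 \left(-2160 + h\right) h^{2} = \left(2708640 - 1254 h\right) h^{2} = h^{2} \left(2708640 - 1254 h\right)$)
$\frac{S{\left(-1523 \right)}}{4975676} + \frac{E{\left(821 \right)}}{B} = \frac{1254 \left(-1523\right)^{2} \left(2160 - -1523\right)}{4975676} + \frac{1657 \cdot 821}{1230849} = 1254 \cdot 2319529 \left(2160 + 1523\right) \frac{1}{4975676} + 1360397 \cdot \frac{1}{1230849} = 1254 \cdot 2319529 \cdot 3683 \cdot \frac{1}{4975676} + \frac{1360397}{1230849} = 10712702934978 \cdot \frac{1}{4975676} + \frac{1360397}{1230849} = \frac{5356351467489}{2487838} + \frac{1360397}{1230849} = \frac{6592863231854719847}{3062152914462}$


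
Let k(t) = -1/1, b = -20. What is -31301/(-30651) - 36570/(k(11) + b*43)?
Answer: 382619077/8796837 ≈ 43.495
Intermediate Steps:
k(t) = -1 (k(t) = -1*1 = -1)
-31301/(-30651) - 36570/(k(11) + b*43) = -31301/(-30651) - 36570/(-1 - 20*43) = -31301*(-1/30651) - 36570/(-1 - 860) = 31301/30651 - 36570/(-861) = 31301/30651 - 36570*(-1/861) = 31301/30651 + 12190/287 = 382619077/8796837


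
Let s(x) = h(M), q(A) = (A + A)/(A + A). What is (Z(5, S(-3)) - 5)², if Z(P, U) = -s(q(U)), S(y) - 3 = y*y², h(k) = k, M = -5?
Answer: 0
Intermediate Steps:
q(A) = 1 (q(A) = (2*A)/((2*A)) = (2*A)*(1/(2*A)) = 1)
s(x) = -5
S(y) = 3 + y³ (S(y) = 3 + y*y² = 3 + y³)
Z(P, U) = 5 (Z(P, U) = -1*(-5) = 5)
(Z(5, S(-3)) - 5)² = (5 - 5)² = 0² = 0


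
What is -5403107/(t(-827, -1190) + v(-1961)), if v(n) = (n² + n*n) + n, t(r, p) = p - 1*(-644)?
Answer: -5403107/7688535 ≈ -0.70275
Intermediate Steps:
t(r, p) = 644 + p (t(r, p) = p + 644 = 644 + p)
v(n) = n + 2*n² (v(n) = (n² + n²) + n = 2*n² + n = n + 2*n²)
-5403107/(t(-827, -1190) + v(-1961)) = -5403107/((644 - 1190) - 1961*(1 + 2*(-1961))) = -5403107/(-546 - 1961*(1 - 3922)) = -5403107/(-546 - 1961*(-3921)) = -5403107/(-546 + 7689081) = -5403107/7688535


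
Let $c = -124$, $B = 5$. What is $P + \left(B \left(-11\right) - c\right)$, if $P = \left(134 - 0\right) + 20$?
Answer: $223$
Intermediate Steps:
$P = 154$ ($P = \left(134 + 0\right) + 20 = 134 + 20 = 154$)
$P + \left(B \left(-11\right) - c\right) = 154 + \left(5 \left(-11\right) - -124\right) = 154 + \left(-55 + 124\right) = 154 + 69 = 223$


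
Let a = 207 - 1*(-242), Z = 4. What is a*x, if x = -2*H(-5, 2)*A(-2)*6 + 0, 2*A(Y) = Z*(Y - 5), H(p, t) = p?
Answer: -377160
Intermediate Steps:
A(Y) = -10 + 2*Y (A(Y) = (4*(Y - 5))/2 = (4*(-5 + Y))/2 = (-20 + 4*Y)/2 = -10 + 2*Y)
a = 449 (a = 207 + 242 = 449)
x = -840 (x = -2*(-5*(-10 + 2*(-2)))*6 + 0 = -2*(-5*(-10 - 4))*6 + 0 = -2*(-5*(-14))*6 + 0 = -140*6 + 0 = -2*420 + 0 = -840 + 0 = -840)
a*x = 449*(-840) = -377160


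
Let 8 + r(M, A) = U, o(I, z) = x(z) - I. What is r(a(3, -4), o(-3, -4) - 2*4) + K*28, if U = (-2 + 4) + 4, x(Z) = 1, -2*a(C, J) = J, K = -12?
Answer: -338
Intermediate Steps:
a(C, J) = -J/2
o(I, z) = 1 - I
U = 6 (U = 2 + 4 = 6)
r(M, A) = -2 (r(M, A) = -8 + 6 = -2)
r(a(3, -4), o(-3, -4) - 2*4) + K*28 = -2 - 12*28 = -2 - 336 = -338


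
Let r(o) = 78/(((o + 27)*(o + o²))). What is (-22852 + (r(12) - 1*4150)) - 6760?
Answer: -2633435/78 ≈ -33762.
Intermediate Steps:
r(o) = 78/((27 + o)*(o + o²)) (r(o) = 78/(((27 + o)*(o + o²))) = 78*(1/((27 + o)*(o + o²))) = 78/((27 + o)*(o + o²)))
(-22852 + (r(12) - 1*4150)) - 6760 = (-22852 + (78/(12*(27 + 12² + 28*12)) - 1*4150)) - 6760 = (-22852 + (78*(1/12)/(27 + 144 + 336) - 4150)) - 6760 = (-22852 + (78*(1/12)/507 - 4150)) - 6760 = (-22852 + (78*(1/12)*(1/507) - 4150)) - 6760 = (-22852 + (1/78 - 4150)) - 6760 = (-22852 - 323699/78) - 6760 = -2106155/78 - 6760 = -2633435/78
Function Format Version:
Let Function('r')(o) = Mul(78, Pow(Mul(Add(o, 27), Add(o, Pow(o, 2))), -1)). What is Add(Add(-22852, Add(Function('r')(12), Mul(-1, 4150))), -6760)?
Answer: Rational(-2633435, 78) ≈ -33762.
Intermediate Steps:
Function('r')(o) = Mul(78, Pow(Add(27, o), -1), Pow(Add(o, Pow(o, 2)), -1)) (Function('r')(o) = Mul(78, Pow(Mul(Add(27, o), Add(o, Pow(o, 2))), -1)) = Mul(78, Mul(Pow(Add(27, o), -1), Pow(Add(o, Pow(o, 2)), -1))) = Mul(78, Pow(Add(27, o), -1), Pow(Add(o, Pow(o, 2)), -1)))
Add(Add(-22852, Add(Function('r')(12), Mul(-1, 4150))), -6760) = Add(Add(-22852, Add(Mul(78, Pow(12, -1), Pow(Add(27, Pow(12, 2), Mul(28, 12)), -1)), Mul(-1, 4150))), -6760) = Add(Add(-22852, Add(Mul(78, Rational(1, 12), Pow(Add(27, 144, 336), -1)), -4150)), -6760) = Add(Add(-22852, Add(Mul(78, Rational(1, 12), Pow(507, -1)), -4150)), -6760) = Add(Add(-22852, Add(Mul(78, Rational(1, 12), Rational(1, 507)), -4150)), -6760) = Add(Add(-22852, Add(Rational(1, 78), -4150)), -6760) = Add(Add(-22852, Rational(-323699, 78)), -6760) = Add(Rational(-2106155, 78), -6760) = Rational(-2633435, 78)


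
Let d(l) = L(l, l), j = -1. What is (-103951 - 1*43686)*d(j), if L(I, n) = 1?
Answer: -147637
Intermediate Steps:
d(l) = 1
(-103951 - 1*43686)*d(j) = (-103951 - 1*43686)*1 = (-103951 - 43686)*1 = -147637*1 = -147637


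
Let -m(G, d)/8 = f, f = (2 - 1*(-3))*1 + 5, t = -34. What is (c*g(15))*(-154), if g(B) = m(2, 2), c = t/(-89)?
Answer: 418880/89 ≈ 4706.5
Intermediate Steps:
f = 10 (f = (2 + 3)*1 + 5 = 5*1 + 5 = 5 + 5 = 10)
m(G, d) = -80 (m(G, d) = -8*10 = -80)
c = 34/89 (c = -34/(-89) = -34*(-1/89) = 34/89 ≈ 0.38202)
g(B) = -80
(c*g(15))*(-154) = ((34/89)*(-80))*(-154) = -2720/89*(-154) = 418880/89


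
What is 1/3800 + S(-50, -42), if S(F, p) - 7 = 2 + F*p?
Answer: 8014201/3800 ≈ 2109.0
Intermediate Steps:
S(F, p) = 9 + F*p (S(F, p) = 7 + (2 + F*p) = 9 + F*p)
1/3800 + S(-50, -42) = 1/3800 + (9 - 50*(-42)) = 1/3800 + (9 + 2100) = 1/3800 + 2109 = 8014201/3800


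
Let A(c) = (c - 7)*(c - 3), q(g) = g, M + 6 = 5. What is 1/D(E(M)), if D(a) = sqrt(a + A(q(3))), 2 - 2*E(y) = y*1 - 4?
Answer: sqrt(14)/7 ≈ 0.53452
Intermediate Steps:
M = -1 (M = -6 + 5 = -1)
A(c) = (-7 + c)*(-3 + c)
E(y) = 3 - y/2 (E(y) = 1 - (y*1 - 4)/2 = 1 - (y - 4)/2 = 1 - (-4 + y)/2 = 1 + (2 - y/2) = 3 - y/2)
D(a) = sqrt(a) (D(a) = sqrt(a + (21 + 3**2 - 10*3)) = sqrt(a + (21 + 9 - 30)) = sqrt(a + 0) = sqrt(a))
1/D(E(M)) = 1/(sqrt(3 - 1/2*(-1))) = 1/(sqrt(3 + 1/2)) = 1/(sqrt(7/2)) = 1/(sqrt(14)/2) = sqrt(14)/7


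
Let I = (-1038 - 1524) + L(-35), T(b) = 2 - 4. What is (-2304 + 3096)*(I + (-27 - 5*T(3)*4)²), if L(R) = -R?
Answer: -1867536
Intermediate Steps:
T(b) = -2
I = -2527 (I = (-1038 - 1524) - 1*(-35) = -2562 + 35 = -2527)
(-2304 + 3096)*(I + (-27 - 5*T(3)*4)²) = (-2304 + 3096)*(-2527 + (-27 - 5*(-2)*4)²) = 792*(-2527 + (-27 + 10*4)²) = 792*(-2527 + (-27 + 40)²) = 792*(-2527 + 13²) = 792*(-2527 + 169) = 792*(-2358) = -1867536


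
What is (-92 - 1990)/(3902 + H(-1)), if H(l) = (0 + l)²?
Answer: -694/1301 ≈ -0.53344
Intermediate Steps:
H(l) = l²
(-92 - 1990)/(3902 + H(-1)) = (-92 - 1990)/(3902 + (-1)²) = -2082/(3902 + 1) = -2082/3903 = -2082*1/3903 = -694/1301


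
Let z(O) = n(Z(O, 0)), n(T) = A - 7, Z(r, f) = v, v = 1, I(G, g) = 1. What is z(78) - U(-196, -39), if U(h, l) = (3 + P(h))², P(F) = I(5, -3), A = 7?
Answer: -16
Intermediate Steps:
P(F) = 1
Z(r, f) = 1
n(T) = 0 (n(T) = 7 - 7 = 0)
z(O) = 0
U(h, l) = 16 (U(h, l) = (3 + 1)² = 4² = 16)
z(78) - U(-196, -39) = 0 - 1*16 = 0 - 16 = -16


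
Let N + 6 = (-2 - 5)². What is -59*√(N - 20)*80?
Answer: -4720*√23 ≈ -22636.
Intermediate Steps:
N = 43 (N = -6 + (-2 - 5)² = -6 + (-7)² = -6 + 49 = 43)
-59*√(N - 20)*80 = -59*√(43 - 20)*80 = -59*√23*80 = -4720*√23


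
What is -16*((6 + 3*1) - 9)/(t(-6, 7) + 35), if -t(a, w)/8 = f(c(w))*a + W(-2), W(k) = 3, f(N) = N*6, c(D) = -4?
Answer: 0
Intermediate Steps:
f(N) = 6*N
t(a, w) = -24 + 192*a (t(a, w) = -8*((6*(-4))*a + 3) = -8*(-24*a + 3) = -8*(3 - 24*a) = -24 + 192*a)
-16*((6 + 3*1) - 9)/(t(-6, 7) + 35) = -16*((6 + 3*1) - 9)/((-24 + 192*(-6)) + 35) = -16*((6 + 3) - 9)/((-24 - 1152) + 35) = -16*(9 - 9)/(-1176 + 35) = -0/(-1141) = -0*(-1)/1141 = -16*0 = 0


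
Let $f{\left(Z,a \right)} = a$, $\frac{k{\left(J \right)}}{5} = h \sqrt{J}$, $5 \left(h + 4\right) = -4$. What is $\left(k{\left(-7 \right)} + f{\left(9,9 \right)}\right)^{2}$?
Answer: $-3951 - 432 i \sqrt{7} \approx -3951.0 - 1143.0 i$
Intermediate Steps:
$h = - \frac{24}{5}$ ($h = -4 + \frac{1}{5} \left(-4\right) = -4 - \frac{4}{5} = - \frac{24}{5} \approx -4.8$)
$k{\left(J \right)} = - 24 \sqrt{J}$ ($k{\left(J \right)} = 5 \left(- \frac{24 \sqrt{J}}{5}\right) = - 24 \sqrt{J}$)
$\left(k{\left(-7 \right)} + f{\left(9,9 \right)}\right)^{2} = \left(- 24 \sqrt{-7} + 9\right)^{2} = \left(- 24 i \sqrt{7} + 9\right)^{2} = \left(9 - 24 i \sqrt{7}\right)^{2}$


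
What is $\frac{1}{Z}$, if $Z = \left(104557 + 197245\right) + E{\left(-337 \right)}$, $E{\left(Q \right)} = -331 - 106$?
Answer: $\frac{1}{301365} \approx 3.3182 \cdot 10^{-6}$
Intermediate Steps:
$E{\left(Q \right)} = -437$ ($E{\left(Q \right)} = -331 - 106 = -437$)
$Z = 301365$ ($Z = \left(104557 + 197245\right) - 437 = 301802 - 437 = 301365$)
$\frac{1}{Z} = \frac{1}{301365}$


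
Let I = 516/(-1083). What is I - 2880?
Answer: -1039852/361 ≈ -2880.5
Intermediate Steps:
I = -172/361 (I = 516*(-1/1083) = -172/361 ≈ -0.47645)
I - 2880 = -172/361 - 2880 = -1039852/361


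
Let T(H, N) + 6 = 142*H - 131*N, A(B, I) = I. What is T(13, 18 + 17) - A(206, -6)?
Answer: -2739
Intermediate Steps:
T(H, N) = -6 - 131*N + 142*H (T(H, N) = -6 + (142*H - 131*N) = -6 + (-131*N + 142*H) = -6 - 131*N + 142*H)
T(13, 18 + 17) - A(206, -6) = (-6 - 131*(18 + 17) + 142*13) - 1*(-6) = (-6 - 131*35 + 1846) + 6 = (-6 - 4585 + 1846) + 6 = -2745 + 6 = -2739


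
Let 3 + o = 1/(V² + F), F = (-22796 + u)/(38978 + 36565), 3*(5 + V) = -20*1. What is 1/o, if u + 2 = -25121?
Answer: -30702968/91882275 ≈ -0.33416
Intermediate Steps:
u = -25123 (u = -2 - 25121 = -25123)
V = -35/3 (V = -5 + (-20*1)/3 = -5 + (⅓)*(-20) = -5 - 20/3 = -35/3 ≈ -11.667)
F = -15973/25181 (F = (-22796 - 25123)/(38978 + 36565) = -47919/75543 = -47919*1/75543 = -15973/25181 ≈ -0.63433)
o = -91882275/30702968 (o = -3 + 1/((-35/3)² - 15973/25181) = -3 + 1/(1225/9 - 15973/25181) = -3 + 1/(30702968/226629) = -3 + 226629/30702968 = -91882275/30702968 ≈ -2.9926)
1/o = 1/(-91882275/30702968) = -30702968/91882275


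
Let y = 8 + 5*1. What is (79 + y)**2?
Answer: 8464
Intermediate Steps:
y = 13 (y = 8 + 5 = 13)
(79 + y)**2 = (79 + 13)**2 = 92**2 = 8464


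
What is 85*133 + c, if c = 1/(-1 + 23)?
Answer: 248711/22 ≈ 11305.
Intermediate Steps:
c = 1/22 ≈ 0.045455
85*133 + c = 85*133 + 1/22 = 11305 + 1/22 = 248711/22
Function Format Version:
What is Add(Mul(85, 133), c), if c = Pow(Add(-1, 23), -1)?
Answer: Rational(248711, 22) ≈ 11305.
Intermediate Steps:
c = Rational(1, 22) (c = Pow(22, -1) = Rational(1, 22) ≈ 0.045455)
Add(Mul(85, 133), c) = Add(Mul(85, 133), Rational(1, 22)) = Add(11305, Rational(1, 22)) = Rational(248711, 22)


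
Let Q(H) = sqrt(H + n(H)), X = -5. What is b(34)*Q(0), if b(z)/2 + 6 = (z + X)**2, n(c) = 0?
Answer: 0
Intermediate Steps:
Q(H) = sqrt(H) (Q(H) = sqrt(H + 0) = sqrt(H))
b(z) = -12 + 2*(-5 + z)**2 (b(z) = -12 + 2*(z - 5)**2 = -12 + 2*(-5 + z)**2)
b(34)*Q(0) = (-12 + 2*(-5 + 34)**2)*sqrt(0) = (-12 + 2*29**2)*0 = (-12 + 2*841)*0 = (-12 + 1682)*0 = 1670*0 = 0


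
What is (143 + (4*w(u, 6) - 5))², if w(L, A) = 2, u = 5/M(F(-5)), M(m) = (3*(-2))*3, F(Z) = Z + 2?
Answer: 21316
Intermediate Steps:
F(Z) = 2 + Z
M(m) = -18 (M(m) = -6*3 = -18)
u = -5/18 (u = 5/(-18) = 5*(-1/18) = -5/18 ≈ -0.27778)
(143 + (4*w(u, 6) - 5))² = (143 + (4*2 - 5))² = (143 + (8 - 5))² = (143 + 3)² = 146² = 21316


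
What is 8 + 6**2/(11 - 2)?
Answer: 12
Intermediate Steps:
8 + 6**2/(11 - 2) = 8 + 36/9 = 8 + (1/9)*36 = 8 + 4 = 12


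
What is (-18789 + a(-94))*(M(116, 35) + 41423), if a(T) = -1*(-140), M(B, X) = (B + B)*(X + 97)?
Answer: -1343604503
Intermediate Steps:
M(B, X) = 2*B*(97 + X) (M(B, X) = (2*B)*(97 + X) = 2*B*(97 + X))
a(T) = 140
(-18789 + a(-94))*(M(116, 35) + 41423) = (-18789 + 140)*(2*116*(97 + 35) + 41423) = -18649*(2*116*132 + 41423) = -18649*(30624 + 41423) = -18649*72047 = -1343604503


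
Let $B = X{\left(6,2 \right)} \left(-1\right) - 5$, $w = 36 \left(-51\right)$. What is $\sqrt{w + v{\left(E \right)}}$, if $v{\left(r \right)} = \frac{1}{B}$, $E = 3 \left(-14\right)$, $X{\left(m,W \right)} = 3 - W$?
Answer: $\frac{i \sqrt{66102}}{6} \approx 42.851 i$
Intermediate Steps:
$w = -1836$
$E = -42$
$B = -6$ ($B = \left(3 - 2\right) \left(-1\right) - 5 = 1 \left(-1\right) - 5 = -1 - 5 = -6$)
$v{\left(r \right)} = - \frac{1}{6}$ ($v{\left(r \right)} = \frac{1}{-6} = - \frac{1}{6}$)
$\sqrt{w + v{\left(E \right)}} = \sqrt{-1836 - \frac{1}{6}} = \sqrt{- \frac{11017}{6}} = \frac{i \sqrt{66102}}{6}$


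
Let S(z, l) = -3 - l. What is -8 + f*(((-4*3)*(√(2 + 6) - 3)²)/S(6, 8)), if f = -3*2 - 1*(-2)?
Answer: -904/11 + 576*√2/11 ≈ -8.1284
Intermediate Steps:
f = -4 (f = -6 + 2 = -4)
-8 + f*(((-4*3)*(√(2 + 6) - 3)²)/S(6, 8)) = -8 - 4*(-4*3)*(√(2 + 6) - 3)²/(-3 - 1*8) = -8 - 4*(-12*(√8 - 3)²)/(-3 - 8) = -8 - 4*(-12*(2*√2 - 3)²)/(-11) = -8 - 4*(-12*(-3 + 2*√2)²)*(-1)/11 = -8 - 48*(-3 + 2*√2)²/11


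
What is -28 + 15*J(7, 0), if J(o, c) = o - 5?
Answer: 2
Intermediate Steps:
J(o, c) = -5 + o
-28 + 15*J(7, 0) = -28 + 15*(-5 + 7) = -28 + 15*2 = -28 + 30 = 2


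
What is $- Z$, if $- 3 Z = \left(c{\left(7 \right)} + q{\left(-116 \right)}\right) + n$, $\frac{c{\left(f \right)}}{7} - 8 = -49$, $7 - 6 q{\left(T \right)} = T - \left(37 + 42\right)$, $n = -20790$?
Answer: $- \frac{63130}{9} \approx -7014.4$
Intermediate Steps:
$q{\left(T \right)} = \frac{43}{3} - \frac{T}{6}$ ($q{\left(T \right)} = \frac{7}{6} - \frac{T - \left(37 + 42\right)}{6} = \frac{7}{6} - \frac{T - 79}{6} = \frac{7}{6} - \frac{-79 + T}{6} = \frac{7}{6} - \left(- \frac{79}{6} + \frac{T}{6}\right) = \frac{43}{3} - \frac{T}{6}$)
$c{\left(f \right)} = -287$ ($c{\left(f \right)} = 56 + 7 \left(-49\right) = 56 - 343 = -287$)
$Z = \frac{63130}{9}$ ($Z = - \frac{\left(-287 + \left(\frac{43}{3} - - \frac{58}{3}\right)\right) - 20790}{3} = - \frac{\left(-287 + \left(\frac{43}{3} + \frac{58}{3}\right)\right) - 20790}{3} = - \frac{\left(-287 + \frac{101}{3}\right) - 20790}{3} = - \frac{- \frac{760}{3} - 20790}{3} = \left(- \frac{1}{3}\right) \left(- \frac{63130}{3}\right) = \frac{63130}{9} \approx 7014.4$)
$- Z = \left(-1\right) \frac{63130}{9} = - \frac{63130}{9}$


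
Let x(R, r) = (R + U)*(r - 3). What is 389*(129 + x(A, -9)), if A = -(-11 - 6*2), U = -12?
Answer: -1167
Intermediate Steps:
A = 23 (A = -(-11 - 1*12) = -(-11 - 12) = -1*(-23) = 23)
x(R, r) = (-12 + R)*(-3 + r) (x(R, r) = (R - 12)*(r - 3) = (-12 + R)*(-3 + r))
389*(129 + x(A, -9)) = 389*(129 + (36 - 12*(-9) - 3*23 + 23*(-9))) = 389*(129 + (36 + 108 - 69 - 207)) = 389*(129 - 132) = 389*(-3) = -1167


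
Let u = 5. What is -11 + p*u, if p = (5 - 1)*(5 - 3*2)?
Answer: -31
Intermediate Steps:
p = -4 (p = 4*(5 - 6) = 4*(-1) = -4)
-11 + p*u = -11 - 4*5 = -11 - 20 = -31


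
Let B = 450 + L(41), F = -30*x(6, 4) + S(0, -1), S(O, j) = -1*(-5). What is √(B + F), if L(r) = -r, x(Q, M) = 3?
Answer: 18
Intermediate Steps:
S(O, j) = 5
F = -85 (F = -30*3 + 5 = -90 + 5 = -85)
B = 409 (B = 450 - 1*41 = 450 - 41 = 409)
√(B + F) = √(409 - 85) = √324 = 18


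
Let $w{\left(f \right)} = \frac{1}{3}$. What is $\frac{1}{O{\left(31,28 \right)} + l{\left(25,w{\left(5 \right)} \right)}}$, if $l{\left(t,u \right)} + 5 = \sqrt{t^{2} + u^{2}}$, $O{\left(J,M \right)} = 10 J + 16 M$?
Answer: $\frac{6777}{5097455} - \frac{3 \sqrt{5626}}{5097455} \approx 0.0012853$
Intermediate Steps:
$w{\left(f \right)} = \frac{1}{3}$
$l{\left(t,u \right)} = -5 + \sqrt{t^{2} + u^{2}}$
$\frac{1}{O{\left(31,28 \right)} + l{\left(25,w{\left(5 \right)} \right)}} = \frac{1}{\left(10 \cdot 31 + 16 \cdot 28\right) - \left(5 - \sqrt{25^{2} + \left(\frac{1}{3}\right)^{2}}\right)} = \frac{1}{\left(310 + 448\right) - \left(5 - \sqrt{625 + \frac{1}{9}}\right)} = \frac{1}{758 - \left(5 - \sqrt{\frac{5626}{9}}\right)} = \frac{1}{758 - \left(5 - \frac{\sqrt{5626}}{3}\right)} = \frac{1}{753 + \frac{\sqrt{5626}}{3}}$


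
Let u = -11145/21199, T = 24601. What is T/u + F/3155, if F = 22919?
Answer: -329025887518/7032495 ≈ -46787.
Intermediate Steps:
u = -11145/21199 (u = -11145*1/21199 = -11145/21199 ≈ -0.52573)
T/u + F/3155 = 24601/(-11145/21199) + 22919/3155 = 24601*(-21199/11145) + 22919*(1/3155) = -521516599/11145 + 22919/3155 = -329025887518/7032495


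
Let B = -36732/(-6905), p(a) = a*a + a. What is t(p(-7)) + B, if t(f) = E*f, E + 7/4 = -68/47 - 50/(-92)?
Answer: -1584227781/14928610 ≈ -106.12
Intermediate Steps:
E = -11473/4324 (E = -7/4 + (-68/47 - 50/(-92)) = -7/4 + (-68*1/47 - 50*(-1/92)) = -7/4 + (-68/47 + 25/46) = -7/4 - 1953/2162 = -11473/4324 ≈ -2.6533)
p(a) = a + a² (p(a) = a² + a = a + a²)
t(f) = -11473*f/4324
B = 36732/6905 (B = -36732*(-1/6905) = 36732/6905 ≈ 5.3196)
t(p(-7)) + B = -(-80311)*(1 - 7)/4324 + 36732/6905 = -(-80311)*(-6)/4324 + 36732/6905 = -11473/4324*42 + 36732/6905 = -240933/2162 + 36732/6905 = -1584227781/14928610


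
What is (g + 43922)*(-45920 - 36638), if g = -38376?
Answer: -457866668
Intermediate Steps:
(g + 43922)*(-45920 - 36638) = (-38376 + 43922)*(-45920 - 36638) = 5546*(-82558) = -457866668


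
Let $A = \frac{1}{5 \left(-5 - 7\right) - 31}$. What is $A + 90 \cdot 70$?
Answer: $\frac{573299}{91} \approx 6300.0$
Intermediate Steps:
$A = - \frac{1}{91}$ ($A = \frac{1}{5 \left(-5 - 7\right) - 31} = \frac{1}{5 \left(-12\right) - 31} = \frac{1}{-60 - 31} = \frac{1}{-91} = - \frac{1}{91} \approx -0.010989$)
$A + 90 \cdot 70 = - \frac{1}{91} + 90 \cdot 70 = - \frac{1}{91} + 6300 = \frac{573299}{91}$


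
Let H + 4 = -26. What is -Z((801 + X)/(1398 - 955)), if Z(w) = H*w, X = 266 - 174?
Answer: 26790/443 ≈ 60.474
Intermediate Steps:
H = -30 (H = -4 - 26 = -30)
X = 92
Z(w) = -30*w
-Z((801 + X)/(1398 - 955)) = -(-30)*(801 + 92)/(1398 - 955) = -(-30)*893/443 = -1*(-26790/443) = 26790/443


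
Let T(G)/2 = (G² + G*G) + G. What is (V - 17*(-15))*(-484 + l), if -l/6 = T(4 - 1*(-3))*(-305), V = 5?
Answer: 99792160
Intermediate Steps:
T(G) = 2*G + 4*G² (T(G) = 2*((G² + G*G) + G) = 2*((G² + G²) + G) = 2*(2*G² + G) = 2*(G + 2*G²) = 2*G + 4*G²)
l = 384300 (l = -6*2*(4 - 1*(-3))*(1 + 2*(4 - 1*(-3)))*(-305) = -6*2*(4 + 3)*(1 + 2*(4 + 3))*(-305) = -6*2*7*(1 + 2*7)*(-305) = -6*2*7*(1 + 14)*(-305) = -6*2*7*15*(-305) = -1260*(-305) = -6*(-64050) = 384300)
(V - 17*(-15))*(-484 + l) = (5 - 17*(-15))*(-484 + 384300) = (5 + 255)*383816 = 260*383816 = 99792160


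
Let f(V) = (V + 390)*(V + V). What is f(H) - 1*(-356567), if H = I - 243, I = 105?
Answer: 287015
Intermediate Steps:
H = -138 (H = 105 - 243 = -138)
f(V) = 2*V*(390 + V) (f(V) = (390 + V)*(2*V) = 2*V*(390 + V))
f(H) - 1*(-356567) = 2*(-138)*(390 - 138) - 1*(-356567) = 2*(-138)*252 + 356567 = -69552 + 356567 = 287015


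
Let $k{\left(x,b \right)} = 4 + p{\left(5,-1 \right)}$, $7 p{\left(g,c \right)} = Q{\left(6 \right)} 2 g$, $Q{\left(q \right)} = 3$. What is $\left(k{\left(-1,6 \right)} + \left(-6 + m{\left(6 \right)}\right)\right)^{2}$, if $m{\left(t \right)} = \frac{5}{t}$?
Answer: $\frac{17161}{1764} \approx 9.7285$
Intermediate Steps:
$p{\left(g,c \right)} = \frac{6 g}{7}$ ($p{\left(g,c \right)} = \frac{3 \cdot 2 g}{7} = \frac{6 g}{7}$)
$k{\left(x,b \right)} = \frac{58}{7}$ ($k{\left(x,b \right)} = 4 + \frac{6}{7} \cdot 5 = 4 + \frac{30}{7} = \frac{58}{7}$)
$\left(k{\left(-1,6 \right)} + \left(-6 + m{\left(6 \right)}\right)\right)^{2} = \left(\frac{58}{7} - \left(6 - \frac{5}{6}\right)\right)^{2} = \left(\frac{58}{7} + \left(-6 + 5 \cdot \frac{1}{6}\right)\right)^{2} = \left(\frac{58}{7} + \left(-6 + \frac{5}{6}\right)\right)^{2} = \left(\frac{58}{7} - \frac{31}{6}\right)^{2} = \left(\frac{131}{42}\right)^{2} = \frac{17161}{1764}$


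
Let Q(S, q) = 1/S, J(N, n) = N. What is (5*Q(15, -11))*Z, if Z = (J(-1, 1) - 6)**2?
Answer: 49/3 ≈ 16.333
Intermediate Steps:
Z = 49 (Z = (-1 - 6)**2 = (-7)**2 = 49)
(5*Q(15, -11))*Z = (5/15)*49 = (5*(1/15))*49 = (1/3)*49 = 49/3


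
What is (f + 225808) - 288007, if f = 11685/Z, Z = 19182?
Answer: -397696511/6394 ≈ -62198.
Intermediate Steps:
f = 3895/6394 (f = 11685/19182 = 11685*(1/19182) = 3895/6394 ≈ 0.60917)
(f + 225808) - 288007 = (3895/6394 + 225808) - 288007 = 1443820247/6394 - 288007 = -397696511/6394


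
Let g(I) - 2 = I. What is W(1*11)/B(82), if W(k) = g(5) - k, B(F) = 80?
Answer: -1/20 ≈ -0.050000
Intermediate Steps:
g(I) = 2 + I
W(k) = 7 - k (W(k) = (2 + 5) - k = 7 - k)
W(1*11)/B(82) = (7 - 11)/80 = (7 - 1*11)*(1/80) = (7 - 11)*(1/80) = -4*1/80 = -1/20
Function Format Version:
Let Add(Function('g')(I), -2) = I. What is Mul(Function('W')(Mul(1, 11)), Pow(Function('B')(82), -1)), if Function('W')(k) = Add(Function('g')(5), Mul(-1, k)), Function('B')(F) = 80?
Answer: Rational(-1, 20) ≈ -0.050000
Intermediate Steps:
Function('g')(I) = Add(2, I)
Function('W')(k) = Add(7, Mul(-1, k)) (Function('W')(k) = Add(Add(2, 5), Mul(-1, k)) = Add(7, Mul(-1, k)))
Mul(Function('W')(Mul(1, 11)), Pow(Function('B')(82), -1)) = Mul(Add(7, Mul(-1, Mul(1, 11))), Pow(80, -1)) = Mul(Add(7, Mul(-1, 11)), Rational(1, 80)) = Mul(Add(7, -11), Rational(1, 80)) = Mul(-4, Rational(1, 80)) = Rational(-1, 20)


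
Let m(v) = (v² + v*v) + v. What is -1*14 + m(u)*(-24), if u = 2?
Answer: -254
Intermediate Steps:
m(v) = v + 2*v² (m(v) = (v² + v²) + v = 2*v² + v = v + 2*v²)
-1*14 + m(u)*(-24) = -1*14 + (2*(1 + 2*2))*(-24) = -14 + (2*(1 + 4))*(-24) = -14 + (2*5)*(-24) = -14 + 10*(-24) = -14 - 240 = -254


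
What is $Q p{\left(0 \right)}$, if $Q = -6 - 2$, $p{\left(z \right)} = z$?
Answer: $0$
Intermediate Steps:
$Q = -8$
$Q p{\left(0 \right)} = \left(-8\right) 0 = 0$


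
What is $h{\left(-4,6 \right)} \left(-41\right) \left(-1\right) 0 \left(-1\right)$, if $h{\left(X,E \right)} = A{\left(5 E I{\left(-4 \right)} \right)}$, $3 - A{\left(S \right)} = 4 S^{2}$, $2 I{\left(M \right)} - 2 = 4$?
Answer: $0$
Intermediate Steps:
$I{\left(M \right)} = 3$ ($I{\left(M \right)} = 1 + \frac{1}{2} \cdot 4 = 1 + 2 = 3$)
$A{\left(S \right)} = 3 - 4 S^{2}$
$h{\left(X,E \right)} = 3 - 900 E^{2}$ ($h{\left(X,E \right)} = 3 - 4 \left(5 E 3\right)^{2} = 3 - 4 \left(15 E\right)^{2} = 3 - 4 \cdot 225 E^{2} = 3 - 900 E^{2}$)
$h{\left(-4,6 \right)} \left(-41\right) \left(-1\right) 0 \left(-1\right) = \left(3 - 900 \cdot 6^{2}\right) \left(-41\right) \left(-1\right) 0 \left(-1\right) = \left(3 - 32400\right) \left(-41\right) 0 \left(-1\right) = \left(3 - 32400\right) \left(-41\right) 0 = \left(-32397\right) \left(-41\right) 0 = 1328277 \cdot 0 = 0$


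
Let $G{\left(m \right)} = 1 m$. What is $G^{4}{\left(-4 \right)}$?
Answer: $256$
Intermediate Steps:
$G{\left(m \right)} = m$
$G^{4}{\left(-4 \right)} = \left(-4\right)^{4} = 256$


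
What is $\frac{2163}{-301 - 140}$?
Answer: $- \frac{103}{21} \approx -4.9048$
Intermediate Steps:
$\frac{2163}{-301 - 140} = \frac{2163}{-441} = 2163 \left(- \frac{1}{441}\right) = - \frac{103}{21}$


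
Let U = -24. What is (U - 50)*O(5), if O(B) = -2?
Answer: 148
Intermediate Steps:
(U - 50)*O(5) = (-24 - 50)*(-2) = -74*(-2) = 148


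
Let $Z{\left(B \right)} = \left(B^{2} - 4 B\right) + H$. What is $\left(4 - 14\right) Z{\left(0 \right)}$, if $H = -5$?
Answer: $50$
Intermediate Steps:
$Z{\left(B \right)} = -5 + B^{2} - 4 B$ ($Z{\left(B \right)} = \left(B^{2} - 4 B\right) - 5 = -5 + B^{2} - 4 B$)
$\left(4 - 14\right) Z{\left(0 \right)} = \left(4 - 14\right) \left(-5 + 0^{2} - 0\right) = \left(4 - 14\right) \left(-5 + 0 + 0\right) = \left(-10\right) \left(-5\right) = 50$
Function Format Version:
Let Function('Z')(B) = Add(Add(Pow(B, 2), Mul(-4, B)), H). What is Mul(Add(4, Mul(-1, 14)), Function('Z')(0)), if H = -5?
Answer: 50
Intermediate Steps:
Function('Z')(B) = Add(-5, Pow(B, 2), Mul(-4, B)) (Function('Z')(B) = Add(Add(Pow(B, 2), Mul(-4, B)), -5) = Add(-5, Pow(B, 2), Mul(-4, B)))
Mul(Add(4, Mul(-1, 14)), Function('Z')(0)) = Mul(Add(4, Mul(-1, 14)), Add(-5, Pow(0, 2), Mul(-4, 0))) = Mul(Add(4, -14), Add(-5, 0, 0)) = Mul(-10, -5) = 50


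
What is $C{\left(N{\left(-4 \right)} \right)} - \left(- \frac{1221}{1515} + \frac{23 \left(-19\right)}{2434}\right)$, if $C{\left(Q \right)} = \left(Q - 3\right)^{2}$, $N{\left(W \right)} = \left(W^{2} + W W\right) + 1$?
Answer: $\frac{1107464323}{1229170} \approx 900.99$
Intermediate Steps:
$N{\left(W \right)} = 1 + 2 W^{2}$ ($N{\left(W \right)} = \left(W^{2} + W^{2}\right) + 1 = 2 W^{2} + 1 = 1 + 2 W^{2}$)
$C{\left(Q \right)} = \left(-3 + Q\right)^{2}$
$C{\left(N{\left(-4 \right)} \right)} - \left(- \frac{1221}{1515} + \frac{23 \left(-19\right)}{2434}\right) = \left(-3 + \left(1 + 2 \left(-4\right)^{2}\right)\right)^{2} - \left(- \frac{1221}{1515} + \frac{23 \left(-19\right)}{2434}\right) = \left(-3 + \left(1 + 2 \cdot 16\right)\right)^{2} - \left(\left(-1221\right) \frac{1}{1515} - \frac{437}{2434}\right) = \left(-3 + \left(1 + 32\right)\right)^{2} - \left(- \frac{407}{505} - \frac{437}{2434}\right) = \left(-3 + 33\right)^{2} - - \frac{1211323}{1229170} = 30^{2} + \frac{1211323}{1229170} = 900 + \frac{1211323}{1229170} = \frac{1107464323}{1229170}$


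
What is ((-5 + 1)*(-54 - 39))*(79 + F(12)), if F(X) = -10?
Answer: 25668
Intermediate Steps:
((-5 + 1)*(-54 - 39))*(79 + F(12)) = ((-5 + 1)*(-54 - 39))*(79 - 10) = -4*(-93)*69 = 372*69 = 25668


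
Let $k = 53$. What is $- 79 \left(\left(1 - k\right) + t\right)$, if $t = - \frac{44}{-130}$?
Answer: $\frac{265282}{65} \approx 4081.3$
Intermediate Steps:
$t = \frac{22}{65}$ ($t = \left(-44\right) \left(- \frac{1}{130}\right) = \frac{22}{65} \approx 0.33846$)
$- 79 \left(\left(1 - k\right) + t\right) = - 79 \left(\left(1 - 53\right) + \frac{22}{65}\right) = - 79 \left(-52 + \frac{22}{65}\right) = \left(-79\right) \left(- \frac{3358}{65}\right) = \frac{265282}{65}$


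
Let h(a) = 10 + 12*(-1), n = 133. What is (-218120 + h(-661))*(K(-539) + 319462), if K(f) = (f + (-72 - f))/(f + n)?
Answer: -14145390996284/203 ≈ -6.9682e+10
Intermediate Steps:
h(a) = -2 (h(a) = 10 - 12 = -2)
K(f) = -72/(133 + f) (K(f) = (f + (-72 - f))/(f + 133) = -72/(133 + f))
(-218120 + h(-661))*(K(-539) + 319462) = (-218120 - 2)*(-72/(133 - 539) + 319462) = -218122*(-72/(-406) + 319462) = -218122*(-72*(-1/406) + 319462) = -218122*(36/203 + 319462) = -218122*64850822/203 = -14145390996284/203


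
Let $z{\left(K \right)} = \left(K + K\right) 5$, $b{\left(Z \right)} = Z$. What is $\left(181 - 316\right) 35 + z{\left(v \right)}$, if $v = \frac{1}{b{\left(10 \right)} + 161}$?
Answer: $- \frac{807965}{171} \approx -4724.9$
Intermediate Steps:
$v = \frac{1}{171}$ ($v = \frac{1}{10 + 161} = \frac{1}{171} \approx 0.005848$)
$z{\left(K \right)} = 10 K$ ($z{\left(K \right)} = 2 K 5 = 10 K$)
$\left(181 - 316\right) 35 + z{\left(v \right)} = \left(181 - 316\right) 35 + 10 \cdot \frac{1}{171} = \left(-135\right) 35 + \frac{10}{171} = -4725 + \frac{10}{171} = - \frac{807965}{171}$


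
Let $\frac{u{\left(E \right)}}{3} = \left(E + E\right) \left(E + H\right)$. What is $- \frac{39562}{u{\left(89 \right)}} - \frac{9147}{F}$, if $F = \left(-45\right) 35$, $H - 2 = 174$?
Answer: $\frac{4563266}{825475} \approx 5.528$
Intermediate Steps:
$H = 176$ ($H = 2 + 174 = 176$)
$F = -1575$
$u{\left(E \right)} = 6 E \left(176 + E\right)$ ($u{\left(E \right)} = 3 \left(E + E\right) \left(E + 176\right) = 3 \cdot 2 E \left(176 + E\right) = 6 E \left(176 + E\right)$)
$- \frac{39562}{u{\left(89 \right)}} - \frac{9147}{F} = - \frac{39562}{6 \cdot 89 \left(176 + 89\right)} - \frac{9147}{-1575} = - \frac{39562}{6 \cdot 89 \cdot 265} - - \frac{3049}{525} = - \frac{39562}{141510} + \frac{3049}{525} = \left(-39562\right) \frac{1}{141510} + \frac{3049}{525} = - \frac{19781}{70755} + \frac{3049}{525} = \frac{4563266}{825475}$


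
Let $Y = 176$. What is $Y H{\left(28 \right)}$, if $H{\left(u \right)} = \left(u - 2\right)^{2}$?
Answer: $118976$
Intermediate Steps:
$H{\left(u \right)} = \left(-2 + u\right)^{2}$
$Y H{\left(28 \right)} = 176 \left(-2 + 28\right)^{2} = 176 \cdot 26^{2} = 176 \cdot 676 = 118976$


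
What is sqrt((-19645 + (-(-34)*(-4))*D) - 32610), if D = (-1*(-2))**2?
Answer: I*sqrt(52799) ≈ 229.78*I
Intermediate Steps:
D = 4 (D = 2**2 = 4)
sqrt((-19645 + (-(-34)*(-4))*D) - 32610) = sqrt((-19645 - (-34)*(-4)*4) - 32610) = sqrt((-19645 - 17*8*4) - 32610) = sqrt((-19645 - 136*4) - 32610) = sqrt((-19645 - 544) - 32610) = sqrt(-20189 - 32610) = sqrt(-52799) = I*sqrt(52799)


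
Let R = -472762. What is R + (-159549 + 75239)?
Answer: -557072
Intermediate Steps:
R + (-159549 + 75239) = -472762 + (-159549 + 75239) = -472762 - 84310 = -557072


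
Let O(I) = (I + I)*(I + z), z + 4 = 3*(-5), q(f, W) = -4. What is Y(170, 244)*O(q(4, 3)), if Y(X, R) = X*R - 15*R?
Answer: 6958880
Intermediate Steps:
Y(X, R) = -15*R + R*X (Y(X, R) = R*X - 15*R = -15*R + R*X)
z = -19 (z = -4 + 3*(-5) = -4 - 15 = -19)
O(I) = 2*I*(-19 + I) (O(I) = (I + I)*(I - 19) = (2*I)*(-19 + I) = 2*I*(-19 + I))
Y(170, 244)*O(q(4, 3)) = (244*(-15 + 170))*(2*(-4)*(-19 - 4)) = (244*155)*(2*(-4)*(-23)) = 37820*184 = 6958880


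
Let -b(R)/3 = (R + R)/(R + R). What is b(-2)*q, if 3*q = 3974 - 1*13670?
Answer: 9696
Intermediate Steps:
q = -3232 (q = (3974 - 1*13670)/3 = (3974 - 13670)/3 = (⅓)*(-9696) = -3232)
b(R) = -3 (b(R) = -3*(R + R)/(R + R) = -3*2*R/(2*R) = -3*2*R*1/(2*R) = -3*1 = -3)
b(-2)*q = -3*(-3232) = 9696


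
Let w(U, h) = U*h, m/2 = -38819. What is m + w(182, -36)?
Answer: -84190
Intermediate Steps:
m = -77638 (m = 2*(-38819) = -77638)
m + w(182, -36) = -77638 + 182*(-36) = -77638 - 6552 = -84190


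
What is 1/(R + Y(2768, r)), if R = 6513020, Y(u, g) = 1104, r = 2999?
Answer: 1/6514124 ≈ 1.5351e-7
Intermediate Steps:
1/(R + Y(2768, r)) = 1/(6513020 + 1104) = 1/6514124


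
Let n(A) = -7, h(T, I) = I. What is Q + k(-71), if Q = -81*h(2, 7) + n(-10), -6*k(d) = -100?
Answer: -1672/3 ≈ -557.33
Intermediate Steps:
k(d) = 50/3 (k(d) = -⅙*(-100) = 50/3)
Q = -574 (Q = -81*7 - 7 = -567 - 7 = -574)
Q + k(-71) = -574 + 50/3 = -1672/3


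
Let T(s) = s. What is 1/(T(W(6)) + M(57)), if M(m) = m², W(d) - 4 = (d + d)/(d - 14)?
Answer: 2/6503 ≈ 0.00030755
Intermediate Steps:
W(d) = 4 + 2*d/(-14 + d) (W(d) = 4 + (d + d)/(d - 14) = 4 + (2*d)/(-14 + d) = 4 + 2*d/(-14 + d))
1/(T(W(6)) + M(57)) = 1/(2*(-28 + 3*6)/(-14 + 6) + 57²) = 1/(2*(-28 + 18)/(-8) + 3249) = 1/(2*(-⅛)*(-10) + 3249) = 1/(5/2 + 3249) = 1/(6503/2) = 2/6503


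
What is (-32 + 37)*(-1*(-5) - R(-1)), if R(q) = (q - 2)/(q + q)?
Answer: 35/2 ≈ 17.500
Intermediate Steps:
R(q) = (-2 + q)/(2*q) (R(q) = (-2 + q)/((2*q)) = (-2 + q)*(1/(2*q)) = (-2 + q)/(2*q))
(-32 + 37)*(-1*(-5) - R(-1)) = (-32 + 37)*(-1*(-5) - (-2 - 1)/(2*(-1))) = 5*(5 - (-1)*(-3)/2) = 5*(5 - 1*3/2) = 5*(5 - 3/2) = 5*(7/2) = 35/2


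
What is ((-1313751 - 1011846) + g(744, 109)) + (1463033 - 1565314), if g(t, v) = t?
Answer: -2427134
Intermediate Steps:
((-1313751 - 1011846) + g(744, 109)) + (1463033 - 1565314) = ((-1313751 - 1011846) + 744) + (1463033 - 1565314) = (-2325597 + 744) - 102281 = -2324853 - 102281 = -2427134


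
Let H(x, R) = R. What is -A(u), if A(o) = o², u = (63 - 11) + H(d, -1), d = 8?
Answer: -2601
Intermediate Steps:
u = 51 (u = (63 - 11) - 1 = 52 - 1 = 51)
-A(u) = -1*51² = -1*2601 = -2601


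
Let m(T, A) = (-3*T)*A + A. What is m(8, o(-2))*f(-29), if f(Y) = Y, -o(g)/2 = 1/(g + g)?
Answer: 667/2 ≈ 333.50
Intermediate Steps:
o(g) = -1/g (o(g) = -2/(g + g) = -2*1/(2*g) = -1/g)
m(T, A) = A - 3*A*T (m(T, A) = -3*A*T + A = A - 3*A*T)
m(8, o(-2))*f(-29) = ((-1/(-2))*(1 - 3*8))*(-29) = ((-1*(-½))*(1 - 24))*(-29) = ((½)*(-23))*(-29) = -23/2*(-29) = 667/2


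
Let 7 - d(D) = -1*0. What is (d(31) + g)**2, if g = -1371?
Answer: 1860496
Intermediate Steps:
d(D) = 7 (d(D) = 7 - (-1)*0 = 7 - 1*0 = 7 + 0 = 7)
(d(31) + g)**2 = (7 - 1371)**2 = (-1364)**2 = 1860496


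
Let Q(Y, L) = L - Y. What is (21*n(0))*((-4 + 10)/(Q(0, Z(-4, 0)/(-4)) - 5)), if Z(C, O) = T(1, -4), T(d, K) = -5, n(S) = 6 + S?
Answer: -1008/5 ≈ -201.60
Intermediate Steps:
Z(C, O) = -5
(21*n(0))*((-4 + 10)/(Q(0, Z(-4, 0)/(-4)) - 5)) = (21*(6 + 0))*((-4 + 10)/((-5/(-4) - 1*0) - 5)) = (21*6)*(6/((-5*(-1/4) + 0) - 5)) = 126*(6/((5/4 + 0) - 5)) = 126*(6/(5/4 - 5)) = 126*(6/(-15/4)) = 126*(6*(-4/15)) = 126*(-8/5) = -1008/5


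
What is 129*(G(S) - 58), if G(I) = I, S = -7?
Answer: -8385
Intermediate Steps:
129*(G(S) - 58) = 129*(-7 - 58) = 129*(-65) = -8385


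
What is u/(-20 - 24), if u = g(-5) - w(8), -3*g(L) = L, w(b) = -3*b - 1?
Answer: -20/33 ≈ -0.60606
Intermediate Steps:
w(b) = -1 - 3*b
g(L) = -L/3
u = 80/3 (u = -⅓*(-5) - (-1 - 3*8) = 5/3 - (-1 - 24) = 5/3 - 1*(-25) = 5/3 + 25 = 80/3 ≈ 26.667)
u/(-20 - 24) = 80/(3*(-20 - 24)) = (80/3)/(-44) = (80/3)*(-1/44) = -20/33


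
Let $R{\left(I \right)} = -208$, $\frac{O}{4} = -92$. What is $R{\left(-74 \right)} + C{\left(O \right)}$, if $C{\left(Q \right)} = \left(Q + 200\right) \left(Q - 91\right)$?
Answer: $76904$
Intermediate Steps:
$O = -368$ ($O = 4 \left(-92\right) = -368$)
$C{\left(Q \right)} = \left(-91 + Q\right) \left(200 + Q\right)$ ($C{\left(Q \right)} = \left(200 + Q\right) \left(-91 + Q\right) = \left(-91 + Q\right) \left(200 + Q\right)$)
$R{\left(-74 \right)} + C{\left(O \right)} = -208 + \left(-18200 + \left(-368\right)^{2} + 109 \left(-368\right)\right) = -208 - -77112 = -208 + 77112 = 76904$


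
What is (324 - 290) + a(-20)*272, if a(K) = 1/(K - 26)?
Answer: 646/23 ≈ 28.087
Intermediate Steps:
a(K) = 1/(-26 + K)
(324 - 290) + a(-20)*272 = (324 - 290) + 272/(-26 - 20) = 34 + 272/(-46) = 34 - 1/46*272 = 34 - 136/23 = 646/23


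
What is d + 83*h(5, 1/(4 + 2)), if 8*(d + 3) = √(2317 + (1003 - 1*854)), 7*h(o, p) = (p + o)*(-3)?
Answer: -2615/14 + 3*√274/8 ≈ -180.58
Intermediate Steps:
h(o, p) = -3*o/7 - 3*p/7 (h(o, p) = ((p + o)*(-3))/7 = ((o + p)*(-3))/7 = (-3*o - 3*p)/7 = -3*o/7 - 3*p/7)
d = -3 + 3*√274/8 (d = -3 + √(2317 + (1003 - 1*854))/8 = -3 + √(2317 + (1003 - 854))/8 = -3 + √(2317 + 149)/8 = -3 + √2466/8 = -3 + (3*√274)/8 = -3 + 3*√274/8 ≈ 3.2074)
d + 83*h(5, 1/(4 + 2)) = (-3 + 3*√274/8) + 83*(-3/7*5 - 3/(7*(4 + 2))) = (-3 + 3*√274/8) + 83*(-15/7 - 3/7/6) = (-3 + 3*√274/8) + 83*(-15/7 - 3/7*⅙) = (-3 + 3*√274/8) + 83*(-15/7 - 1/14) = (-3 + 3*√274/8) + 83*(-31/14) = (-3 + 3*√274/8) - 2573/14 = -2615/14 + 3*√274/8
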